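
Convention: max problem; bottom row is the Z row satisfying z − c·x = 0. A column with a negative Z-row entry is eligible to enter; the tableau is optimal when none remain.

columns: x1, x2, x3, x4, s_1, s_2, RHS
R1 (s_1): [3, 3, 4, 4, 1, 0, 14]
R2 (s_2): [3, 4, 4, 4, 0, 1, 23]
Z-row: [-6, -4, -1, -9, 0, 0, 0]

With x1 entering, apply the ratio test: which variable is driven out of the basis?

s_1

Column x1 entries and ratios — s_1: 14/3 = 14/3; s_2: 23/3 = 23/3.
Smallest ratio is 14/3 in the row of s_1, so s_1 leaves.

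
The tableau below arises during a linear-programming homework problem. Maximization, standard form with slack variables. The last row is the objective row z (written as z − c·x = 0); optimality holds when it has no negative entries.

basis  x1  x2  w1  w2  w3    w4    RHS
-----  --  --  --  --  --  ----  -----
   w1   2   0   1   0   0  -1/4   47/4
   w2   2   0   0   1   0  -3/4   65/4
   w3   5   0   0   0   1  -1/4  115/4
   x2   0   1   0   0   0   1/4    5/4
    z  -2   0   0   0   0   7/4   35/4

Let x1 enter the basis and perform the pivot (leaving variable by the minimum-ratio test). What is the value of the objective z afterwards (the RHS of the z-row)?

Ratio test on column x1 — row 1: (47/4)/2 = 47/8; row 2: (65/4)/2 = 65/8; row 3: (115/4)/5 = 23/4; row 4: entry 0 ≤ 0. Minimum is 23/4 at row 3 (w3 leaves); pivot element 5.
Pivot on row 3; the z-row RHS becomes 35/4 − (-2)·(23/4) = 81/4.

81/4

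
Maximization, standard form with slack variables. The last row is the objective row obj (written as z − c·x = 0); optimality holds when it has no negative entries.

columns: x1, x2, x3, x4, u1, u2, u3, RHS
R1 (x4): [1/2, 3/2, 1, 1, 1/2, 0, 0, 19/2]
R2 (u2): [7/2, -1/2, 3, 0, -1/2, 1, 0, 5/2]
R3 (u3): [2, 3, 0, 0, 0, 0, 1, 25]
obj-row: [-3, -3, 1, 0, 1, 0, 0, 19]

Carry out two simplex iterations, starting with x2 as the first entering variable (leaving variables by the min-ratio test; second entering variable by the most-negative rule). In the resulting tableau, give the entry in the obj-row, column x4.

24/11

Ratio test on column x2 — row 1: (19/2)/(3/2) = 19/3; row 2: entry -1/2 ≤ 0; row 3: 25/3 = 25/3. Minimum is 19/3 at row 1 (x4 leaves); pivot element 3/2.
Divide row 1 by 3/2; eliminate column x2 from the other rows.
Second iteration: most negative obj-row entry is -2 in column x1, so x1 enters.
Ratio test on column x1 — row 1: (19/3)/(1/3) = 19; row 2: (17/3)/(11/3) = 17/11; row 3: 6/1 = 6. Minimum is 17/11 at row 2 (u2 leaves); pivot element 11/3.
Divide row 2 by 11/3; eliminate column x1 from the other rows.
After both pivots, the entry at the obj-row, column x4 is 24/11.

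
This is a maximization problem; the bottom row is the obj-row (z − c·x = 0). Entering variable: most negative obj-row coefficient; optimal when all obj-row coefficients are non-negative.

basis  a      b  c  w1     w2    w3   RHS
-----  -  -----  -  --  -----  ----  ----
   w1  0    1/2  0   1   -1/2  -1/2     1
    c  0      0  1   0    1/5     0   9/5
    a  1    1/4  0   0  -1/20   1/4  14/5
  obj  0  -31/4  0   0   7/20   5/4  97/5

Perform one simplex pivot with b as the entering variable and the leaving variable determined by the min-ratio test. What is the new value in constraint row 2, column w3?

Ratio test on column b — row 1: 1/(1/2) = 2; row 2: entry 0 ≤ 0; row 3: (14/5)/(1/4) = 56/5. Minimum is 2 at row 1 (w1 leaves); pivot element 1/2.
Divide row 1 by 1/2; eliminate column b from the other rows.
Row 2 update in column w3: 0 − 0·(-1) = 0.

0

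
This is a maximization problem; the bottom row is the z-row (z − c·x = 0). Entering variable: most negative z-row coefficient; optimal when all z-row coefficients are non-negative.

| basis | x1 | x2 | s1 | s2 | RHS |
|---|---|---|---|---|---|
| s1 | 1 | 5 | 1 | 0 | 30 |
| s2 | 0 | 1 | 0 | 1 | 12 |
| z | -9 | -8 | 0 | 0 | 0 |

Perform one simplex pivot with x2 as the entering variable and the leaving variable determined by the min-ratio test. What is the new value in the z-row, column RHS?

Ratio test on column x2 — row 1: 30/5 = 6; row 2: 12/1 = 12. Minimum is 6 at row 1 (s1 leaves); pivot element 5.
Divide row 1 by 5; eliminate column x2 from the other rows.
z-row update in column RHS: 0 − (-8)·6 = 48.

48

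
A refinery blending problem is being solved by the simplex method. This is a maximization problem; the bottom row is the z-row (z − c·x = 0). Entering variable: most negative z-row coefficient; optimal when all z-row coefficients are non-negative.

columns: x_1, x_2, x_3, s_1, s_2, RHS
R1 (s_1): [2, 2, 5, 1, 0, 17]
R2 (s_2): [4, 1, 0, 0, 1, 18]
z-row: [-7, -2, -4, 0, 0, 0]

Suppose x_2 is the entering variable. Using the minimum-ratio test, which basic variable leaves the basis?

s_1

Column x_2 entries and ratios — s_1: 17/2 = 17/2; s_2: 18/1 = 18.
Smallest ratio is 17/2 in the row of s_1, so s_1 leaves.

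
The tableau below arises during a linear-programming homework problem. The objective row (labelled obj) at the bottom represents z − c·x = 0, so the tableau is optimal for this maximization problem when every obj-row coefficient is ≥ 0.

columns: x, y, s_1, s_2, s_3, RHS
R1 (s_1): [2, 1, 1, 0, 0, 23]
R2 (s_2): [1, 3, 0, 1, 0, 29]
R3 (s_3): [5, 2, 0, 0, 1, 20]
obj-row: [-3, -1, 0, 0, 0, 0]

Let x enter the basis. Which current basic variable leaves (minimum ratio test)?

s_3

Column x entries and ratios — s_1: 23/2 = 23/2; s_2: 29/1 = 29; s_3: 20/5 = 4.
Smallest ratio is 4 in the row of s_3, so s_3 leaves.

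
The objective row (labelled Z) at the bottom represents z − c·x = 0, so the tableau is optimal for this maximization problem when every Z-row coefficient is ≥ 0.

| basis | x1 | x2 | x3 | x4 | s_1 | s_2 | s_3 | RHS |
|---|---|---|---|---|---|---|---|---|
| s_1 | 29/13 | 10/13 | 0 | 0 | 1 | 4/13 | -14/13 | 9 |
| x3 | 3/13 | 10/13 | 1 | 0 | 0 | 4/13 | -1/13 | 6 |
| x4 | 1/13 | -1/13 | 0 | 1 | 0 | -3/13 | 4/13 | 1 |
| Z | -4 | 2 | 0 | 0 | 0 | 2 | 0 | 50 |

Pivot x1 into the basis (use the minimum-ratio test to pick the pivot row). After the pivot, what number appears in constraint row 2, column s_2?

8/29

Ratio test on column x1 — row 1: 9/(29/13) = 117/29; row 2: 6/(3/13) = 26; row 3: 1/(1/13) = 13. Minimum is 117/29 at row 1 (s_1 leaves); pivot element 29/13.
Divide row 1 by 29/13; eliminate column x1 from the other rows.
Row 2 update in column s_2: 4/13 − (3/13)·(4/29) = 8/29.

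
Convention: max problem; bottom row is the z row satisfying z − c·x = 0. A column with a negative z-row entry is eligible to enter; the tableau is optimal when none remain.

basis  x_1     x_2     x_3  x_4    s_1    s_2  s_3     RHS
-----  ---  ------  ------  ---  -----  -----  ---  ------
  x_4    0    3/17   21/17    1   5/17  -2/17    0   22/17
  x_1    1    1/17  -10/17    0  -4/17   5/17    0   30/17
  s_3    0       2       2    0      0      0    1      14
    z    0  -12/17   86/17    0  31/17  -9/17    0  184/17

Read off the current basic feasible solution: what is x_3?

0

x_3 is not in the basis, so in the current basic feasible solution x_3 = 0.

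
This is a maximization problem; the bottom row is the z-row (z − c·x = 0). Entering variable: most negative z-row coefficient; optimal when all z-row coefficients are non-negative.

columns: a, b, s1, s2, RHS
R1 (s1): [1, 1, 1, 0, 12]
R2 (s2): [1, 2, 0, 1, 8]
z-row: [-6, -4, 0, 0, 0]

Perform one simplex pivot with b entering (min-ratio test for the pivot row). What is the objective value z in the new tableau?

16

Ratio test on column b — row 1: 12/1 = 12; row 2: 8/2 = 4. Minimum is 4 at row 2 (s2 leaves); pivot element 2.
Pivot on row 2; the z-row RHS becomes 0 − (-4)·4 = 16.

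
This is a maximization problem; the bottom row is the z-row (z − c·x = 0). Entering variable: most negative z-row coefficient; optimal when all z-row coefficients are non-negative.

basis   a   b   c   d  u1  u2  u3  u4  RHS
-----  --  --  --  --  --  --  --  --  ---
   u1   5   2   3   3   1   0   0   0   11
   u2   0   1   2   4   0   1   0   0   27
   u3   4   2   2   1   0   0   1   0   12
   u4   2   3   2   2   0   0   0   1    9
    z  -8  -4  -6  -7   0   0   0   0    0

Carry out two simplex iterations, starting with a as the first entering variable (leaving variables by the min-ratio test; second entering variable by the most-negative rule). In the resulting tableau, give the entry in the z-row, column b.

2/3

Ratio test on column a — row 1: 11/5 = 11/5; row 2: entry 0 ≤ 0; row 3: 12/4 = 3; row 4: 9/2 = 9/2. Minimum is 11/5 at row 1 (u1 leaves); pivot element 5.
Divide row 1 by 5; eliminate column a from the other rows.
Second iteration: most negative z-row entry is -11/5 in column d, so d enters.
Ratio test on column d — row 1: (11/5)/(3/5) = 11/3; row 2: 27/4 = 27/4; row 3: entry -7/5 ≤ 0; row 4: (23/5)/(4/5) = 23/4. Minimum is 11/3 at row 1 (a leaves); pivot element 3/5.
Divide row 1 by 3/5; eliminate column d from the other rows.
After both pivots, the entry at the z-row, column b is 2/3.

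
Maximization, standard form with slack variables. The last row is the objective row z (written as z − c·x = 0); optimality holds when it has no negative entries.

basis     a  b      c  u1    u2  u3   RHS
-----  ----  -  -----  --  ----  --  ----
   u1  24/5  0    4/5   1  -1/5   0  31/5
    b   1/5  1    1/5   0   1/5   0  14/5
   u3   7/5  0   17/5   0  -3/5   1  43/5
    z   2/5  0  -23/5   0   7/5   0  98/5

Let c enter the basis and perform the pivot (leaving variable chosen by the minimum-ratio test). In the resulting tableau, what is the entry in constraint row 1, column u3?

-4/17

Ratio test on column c — row 1: (31/5)/(4/5) = 31/4; row 2: (14/5)/(1/5) = 14; row 3: (43/5)/(17/5) = 43/17. Minimum is 43/17 at row 3 (u3 leaves); pivot element 17/5.
Divide row 3 by 17/5; eliminate column c from the other rows.
Row 1 update in column u3: 0 − (4/5)·(5/17) = -4/17.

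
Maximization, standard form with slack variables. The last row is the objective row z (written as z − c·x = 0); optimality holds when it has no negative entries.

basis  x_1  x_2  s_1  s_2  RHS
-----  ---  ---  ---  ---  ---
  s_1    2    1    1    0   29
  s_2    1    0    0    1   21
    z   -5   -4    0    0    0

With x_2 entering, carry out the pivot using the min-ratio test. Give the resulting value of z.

Ratio test on column x_2 — row 1: 29/1 = 29; row 2: entry 0 ≤ 0. Minimum is 29 at row 1 (s_1 leaves); pivot element 1.
Pivot on row 1; the z-row RHS becomes 0 − (-4)·29 = 116.

116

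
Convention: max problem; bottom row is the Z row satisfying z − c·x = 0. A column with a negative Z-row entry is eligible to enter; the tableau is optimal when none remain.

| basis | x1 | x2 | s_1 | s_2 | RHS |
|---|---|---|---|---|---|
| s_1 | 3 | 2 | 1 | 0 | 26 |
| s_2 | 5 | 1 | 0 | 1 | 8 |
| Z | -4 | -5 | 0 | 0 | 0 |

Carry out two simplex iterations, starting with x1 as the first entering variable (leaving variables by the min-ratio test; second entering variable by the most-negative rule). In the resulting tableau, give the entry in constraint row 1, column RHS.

10

Ratio test on column x1 — row 1: 26/3 = 26/3; row 2: 8/5 = 8/5. Minimum is 8/5 at row 2 (s_2 leaves); pivot element 5.
Divide row 2 by 5; eliminate column x1 from the other rows.
Second iteration: most negative Z-row entry is -21/5 in column x2, so x2 enters.
Ratio test on column x2 — row 1: (106/5)/(7/5) = 106/7; row 2: (8/5)/(1/5) = 8. Minimum is 8 at row 2 (x1 leaves); pivot element 1/5.
Divide row 2 by 1/5; eliminate column x2 from the other rows.
After both pivots, the entry at constraint row 1, column RHS is 10.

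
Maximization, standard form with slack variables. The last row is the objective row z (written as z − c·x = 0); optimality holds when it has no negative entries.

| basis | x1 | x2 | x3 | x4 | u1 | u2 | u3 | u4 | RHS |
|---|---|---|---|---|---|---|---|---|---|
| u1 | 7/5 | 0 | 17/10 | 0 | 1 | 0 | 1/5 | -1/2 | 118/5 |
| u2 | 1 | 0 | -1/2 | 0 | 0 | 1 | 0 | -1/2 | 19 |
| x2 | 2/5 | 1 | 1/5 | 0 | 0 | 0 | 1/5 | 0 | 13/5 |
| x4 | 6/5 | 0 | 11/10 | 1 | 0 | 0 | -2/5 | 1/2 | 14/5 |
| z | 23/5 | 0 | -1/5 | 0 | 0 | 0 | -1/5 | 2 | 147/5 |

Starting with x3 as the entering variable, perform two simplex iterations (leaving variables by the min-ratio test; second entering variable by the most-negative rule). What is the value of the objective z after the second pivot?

32

Ratio test on column x3 — row 1: (118/5)/(17/10) = 236/17; row 2: entry -1/2 ≤ 0; row 3: (13/5)/(1/5) = 13; row 4: (14/5)/(11/10) = 28/11. Minimum is 28/11 at row 4 (x4 leaves); pivot element 11/10.
Pivot on row 4; the z-row RHS becomes 147/5 − (-1/5)·(28/11) = 329/11.
Next entering variable (most negative z-row entry -3/11): u3.
Ratio test on column u3 — row 1: (212/11)/(9/11) = 212/9; row 2: entry -2/11 ≤ 0; row 3: (23/11)/(3/11) = 23/3; row 4: entry -4/11 ≤ 0. Minimum is 23/3 at row 3 (x2 leaves); pivot element 3/11.
After the second pivot the z-row RHS is 329/11 − (-3/11)·(23/3) = 32.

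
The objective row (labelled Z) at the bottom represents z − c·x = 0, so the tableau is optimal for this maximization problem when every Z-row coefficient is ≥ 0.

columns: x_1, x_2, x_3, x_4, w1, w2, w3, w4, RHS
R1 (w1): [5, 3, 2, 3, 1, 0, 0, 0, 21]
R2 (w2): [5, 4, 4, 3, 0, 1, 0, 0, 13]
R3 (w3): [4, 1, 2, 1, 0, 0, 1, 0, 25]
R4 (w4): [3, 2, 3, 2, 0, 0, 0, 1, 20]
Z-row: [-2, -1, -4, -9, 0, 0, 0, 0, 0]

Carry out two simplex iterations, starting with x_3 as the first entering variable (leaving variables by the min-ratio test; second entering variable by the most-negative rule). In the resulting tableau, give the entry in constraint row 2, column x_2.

4/3

Ratio test on column x_3 — row 1: 21/2 = 21/2; row 2: 13/4 = 13/4; row 3: 25/2 = 25/2; row 4: 20/3 = 20/3. Minimum is 13/4 at row 2 (w2 leaves); pivot element 4.
Divide row 2 by 4; eliminate column x_3 from the other rows.
Second iteration: most negative Z-row entry is -6 in column x_4, so x_4 enters.
Ratio test on column x_4 — row 1: (29/2)/(3/2) = 29/3; row 2: (13/4)/(3/4) = 13/3; row 3: entry -1/2 ≤ 0; row 4: entry -1/4 ≤ 0. Minimum is 13/3 at row 2 (x_3 leaves); pivot element 3/4.
Divide row 2 by 3/4; eliminate column x_4 from the other rows.
After both pivots, the entry at constraint row 2, column x_2 is 4/3.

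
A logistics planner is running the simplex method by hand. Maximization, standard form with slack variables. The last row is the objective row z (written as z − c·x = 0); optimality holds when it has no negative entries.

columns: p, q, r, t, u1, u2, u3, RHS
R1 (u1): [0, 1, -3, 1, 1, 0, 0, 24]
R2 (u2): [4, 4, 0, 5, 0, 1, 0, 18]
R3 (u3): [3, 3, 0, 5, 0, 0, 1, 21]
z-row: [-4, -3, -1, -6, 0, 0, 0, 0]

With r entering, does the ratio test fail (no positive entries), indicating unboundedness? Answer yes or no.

Every constraint-row entry in column r is ≤ 0, so increasing r is unbounded.

yes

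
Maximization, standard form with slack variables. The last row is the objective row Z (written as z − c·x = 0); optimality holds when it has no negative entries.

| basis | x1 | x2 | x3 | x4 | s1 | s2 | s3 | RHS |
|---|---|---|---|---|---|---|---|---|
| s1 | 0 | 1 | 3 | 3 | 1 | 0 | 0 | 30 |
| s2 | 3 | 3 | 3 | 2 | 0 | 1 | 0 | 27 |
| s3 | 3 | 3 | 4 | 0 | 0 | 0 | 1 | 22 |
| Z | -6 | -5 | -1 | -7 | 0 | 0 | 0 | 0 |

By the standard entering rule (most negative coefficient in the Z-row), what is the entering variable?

Negative Z-row entries: x1: -6, x2: -5, x3: -1, x4: -7.
The most negative is -7 in column x4, so x4 enters.

x4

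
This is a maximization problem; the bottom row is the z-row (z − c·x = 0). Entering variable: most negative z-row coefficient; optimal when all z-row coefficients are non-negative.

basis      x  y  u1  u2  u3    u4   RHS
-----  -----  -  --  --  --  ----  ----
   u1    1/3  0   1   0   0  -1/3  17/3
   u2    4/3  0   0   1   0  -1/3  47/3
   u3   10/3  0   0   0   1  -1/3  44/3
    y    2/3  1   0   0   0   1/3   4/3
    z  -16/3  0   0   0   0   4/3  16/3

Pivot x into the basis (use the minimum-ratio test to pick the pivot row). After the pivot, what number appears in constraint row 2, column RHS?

Ratio test on column x — row 1: (17/3)/(1/3) = 17; row 2: (47/3)/(4/3) = 47/4; row 3: (44/3)/(10/3) = 22/5; row 4: (4/3)/(2/3) = 2. Minimum is 2 at row 4 (y leaves); pivot element 2/3.
Divide row 4 by 2/3; eliminate column x from the other rows.
Row 2 update in column RHS: 47/3 − (4/3)·2 = 13.

13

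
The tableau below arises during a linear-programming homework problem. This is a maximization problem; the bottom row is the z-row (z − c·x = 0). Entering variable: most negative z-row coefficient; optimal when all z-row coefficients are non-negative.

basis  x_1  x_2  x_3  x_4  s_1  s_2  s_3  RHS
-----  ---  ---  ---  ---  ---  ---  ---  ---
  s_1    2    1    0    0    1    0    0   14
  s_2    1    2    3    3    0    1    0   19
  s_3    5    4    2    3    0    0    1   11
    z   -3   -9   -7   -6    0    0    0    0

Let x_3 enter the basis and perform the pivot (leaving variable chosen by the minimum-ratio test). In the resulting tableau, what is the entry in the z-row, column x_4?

9/2

Ratio test on column x_3 — row 1: entry 0 ≤ 0; row 2: 19/3 = 19/3; row 3: 11/2 = 11/2. Minimum is 11/2 at row 3 (s_3 leaves); pivot element 2.
Divide row 3 by 2; eliminate column x_3 from the other rows.
z-row update in column x_4: -6 − (-7)·(3/2) = 9/2.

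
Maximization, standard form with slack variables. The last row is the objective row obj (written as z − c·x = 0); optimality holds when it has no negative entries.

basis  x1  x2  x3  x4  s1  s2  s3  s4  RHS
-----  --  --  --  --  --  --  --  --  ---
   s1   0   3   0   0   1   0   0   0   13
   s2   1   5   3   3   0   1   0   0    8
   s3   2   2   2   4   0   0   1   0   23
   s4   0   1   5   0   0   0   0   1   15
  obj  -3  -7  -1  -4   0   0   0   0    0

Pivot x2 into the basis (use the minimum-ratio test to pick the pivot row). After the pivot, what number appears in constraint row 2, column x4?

3/5

Ratio test on column x2 — row 1: 13/3 = 13/3; row 2: 8/5 = 8/5; row 3: 23/2 = 23/2; row 4: 15/1 = 15. Minimum is 8/5 at row 2 (s2 leaves); pivot element 5.
Divide row 2 by 5; eliminate column x2 from the other rows.
In the new row 2, the x4 entry is the old entry divided by the pivot: 3/5 = 3/5.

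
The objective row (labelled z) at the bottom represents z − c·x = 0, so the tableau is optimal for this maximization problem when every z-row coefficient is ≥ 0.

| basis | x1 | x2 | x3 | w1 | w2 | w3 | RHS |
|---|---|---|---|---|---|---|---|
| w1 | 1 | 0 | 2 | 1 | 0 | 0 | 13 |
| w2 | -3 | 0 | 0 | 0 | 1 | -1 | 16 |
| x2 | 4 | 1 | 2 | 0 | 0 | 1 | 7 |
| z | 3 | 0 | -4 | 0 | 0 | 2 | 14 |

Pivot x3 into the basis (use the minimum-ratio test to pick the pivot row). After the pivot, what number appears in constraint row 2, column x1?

-3

Ratio test on column x3 — row 1: 13/2 = 13/2; row 2: entry 0 ≤ 0; row 3: 7/2 = 7/2. Minimum is 7/2 at row 3 (x2 leaves); pivot element 2.
Divide row 3 by 2; eliminate column x3 from the other rows.
Row 2 update in column x1: -3 − 0·2 = -3.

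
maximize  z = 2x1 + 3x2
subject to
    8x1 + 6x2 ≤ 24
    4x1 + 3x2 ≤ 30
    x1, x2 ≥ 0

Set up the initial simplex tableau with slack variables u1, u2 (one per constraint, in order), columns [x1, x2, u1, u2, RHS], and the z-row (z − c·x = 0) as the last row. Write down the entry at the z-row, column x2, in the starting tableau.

-3

The z-row carries the negated objective coefficients: the x2 entry is -3.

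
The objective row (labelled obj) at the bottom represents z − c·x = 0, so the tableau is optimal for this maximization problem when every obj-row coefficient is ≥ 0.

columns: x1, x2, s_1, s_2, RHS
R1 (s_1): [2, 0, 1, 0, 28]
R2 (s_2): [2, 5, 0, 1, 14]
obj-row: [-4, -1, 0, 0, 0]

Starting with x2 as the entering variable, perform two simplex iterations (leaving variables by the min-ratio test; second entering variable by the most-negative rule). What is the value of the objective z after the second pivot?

28

Ratio test on column x2 — row 1: entry 0 ≤ 0; row 2: 14/5 = 14/5. Minimum is 14/5 at row 2 (s_2 leaves); pivot element 5.
Pivot on row 2; the obj-row RHS becomes 0 − (-1)·(14/5) = 14/5.
Next entering variable (most negative obj-row entry -18/5): x1.
Ratio test on column x1 — row 1: 28/2 = 14; row 2: (14/5)/(2/5) = 7. Minimum is 7 at row 2 (x2 leaves); pivot element 2/5.
After the second pivot the obj-row RHS is 14/5 − (-18/5)·7 = 28.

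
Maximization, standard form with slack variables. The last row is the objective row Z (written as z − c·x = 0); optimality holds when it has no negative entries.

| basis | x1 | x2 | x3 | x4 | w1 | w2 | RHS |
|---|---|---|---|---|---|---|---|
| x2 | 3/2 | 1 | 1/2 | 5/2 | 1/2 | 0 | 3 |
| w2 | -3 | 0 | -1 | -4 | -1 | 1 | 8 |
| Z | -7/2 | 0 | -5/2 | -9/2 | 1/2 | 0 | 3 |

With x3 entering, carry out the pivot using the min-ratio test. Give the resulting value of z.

Ratio test on column x3 — row 1: 3/(1/2) = 6; row 2: entry -1 ≤ 0. Minimum is 6 at row 1 (x2 leaves); pivot element 1/2.
Pivot on row 1; the Z-row RHS becomes 3 − (-5/2)·6 = 18.

18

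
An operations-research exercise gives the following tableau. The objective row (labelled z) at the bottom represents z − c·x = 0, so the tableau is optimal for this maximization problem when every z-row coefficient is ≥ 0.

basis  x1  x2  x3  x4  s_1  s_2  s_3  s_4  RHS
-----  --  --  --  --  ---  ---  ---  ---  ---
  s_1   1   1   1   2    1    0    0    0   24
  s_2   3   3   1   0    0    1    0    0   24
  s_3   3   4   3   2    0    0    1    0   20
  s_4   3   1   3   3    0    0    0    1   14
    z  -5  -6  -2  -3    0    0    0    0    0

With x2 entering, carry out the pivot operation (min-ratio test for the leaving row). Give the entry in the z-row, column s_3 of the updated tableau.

Ratio test on column x2 — row 1: 24/1 = 24; row 2: 24/3 = 8; row 3: 20/4 = 5; row 4: 14/1 = 14. Minimum is 5 at row 3 (s_3 leaves); pivot element 4.
Divide row 3 by 4; eliminate column x2 from the other rows.
z-row update in column s_3: 0 − (-6)·(1/4) = 3/2.

3/2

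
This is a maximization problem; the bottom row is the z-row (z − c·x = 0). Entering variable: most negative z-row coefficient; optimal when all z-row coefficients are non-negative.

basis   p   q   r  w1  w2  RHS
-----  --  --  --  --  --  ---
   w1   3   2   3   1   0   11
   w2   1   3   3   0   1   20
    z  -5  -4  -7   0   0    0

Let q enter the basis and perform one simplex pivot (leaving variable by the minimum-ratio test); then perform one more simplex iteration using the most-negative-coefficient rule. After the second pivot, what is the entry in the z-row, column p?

2

Ratio test on column q — row 1: 11/2 = 11/2; row 2: 20/3 = 20/3. Minimum is 11/2 at row 1 (w1 leaves); pivot element 2.
Divide row 1 by 2; eliminate column q from the other rows.
Second iteration: most negative z-row entry is -1 in column r, so r enters.
Ratio test on column r — row 1: (11/2)/(3/2) = 11/3; row 2: entry -3/2 ≤ 0. Minimum is 11/3 at row 1 (q leaves); pivot element 3/2.
Divide row 1 by 3/2; eliminate column r from the other rows.
After both pivots, the entry at the z-row, column p is 2.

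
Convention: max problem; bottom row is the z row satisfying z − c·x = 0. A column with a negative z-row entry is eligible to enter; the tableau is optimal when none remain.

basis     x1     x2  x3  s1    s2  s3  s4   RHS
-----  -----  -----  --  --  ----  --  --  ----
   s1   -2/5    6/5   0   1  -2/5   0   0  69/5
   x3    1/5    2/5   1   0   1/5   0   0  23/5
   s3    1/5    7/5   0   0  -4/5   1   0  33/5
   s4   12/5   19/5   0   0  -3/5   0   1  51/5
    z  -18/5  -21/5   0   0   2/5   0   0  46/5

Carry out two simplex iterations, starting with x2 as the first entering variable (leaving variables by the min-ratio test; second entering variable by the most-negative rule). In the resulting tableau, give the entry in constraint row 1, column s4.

1/6

Ratio test on column x2 — row 1: (69/5)/(6/5) = 23/2; row 2: (23/5)/(2/5) = 23/2; row 3: (33/5)/(7/5) = 33/7; row 4: (51/5)/(19/5) = 51/19. Minimum is 51/19 at row 4 (s4 leaves); pivot element 19/5.
Divide row 4 by 19/5; eliminate column x2 from the other rows.
Second iteration: most negative z-row entry is -18/19 in column x1, so x1 enters.
Ratio test on column x1 — row 1: entry -22/19 ≤ 0; row 2: entry -1/19 ≤ 0; row 3: entry -13/19 ≤ 0; row 4: (51/19)/(12/19) = 17/4. Minimum is 17/4 at row 4 (x2 leaves); pivot element 12/19.
Divide row 4 by 12/19; eliminate column x1 from the other rows.
After both pivots, the entry at constraint row 1, column s4 is 1/6.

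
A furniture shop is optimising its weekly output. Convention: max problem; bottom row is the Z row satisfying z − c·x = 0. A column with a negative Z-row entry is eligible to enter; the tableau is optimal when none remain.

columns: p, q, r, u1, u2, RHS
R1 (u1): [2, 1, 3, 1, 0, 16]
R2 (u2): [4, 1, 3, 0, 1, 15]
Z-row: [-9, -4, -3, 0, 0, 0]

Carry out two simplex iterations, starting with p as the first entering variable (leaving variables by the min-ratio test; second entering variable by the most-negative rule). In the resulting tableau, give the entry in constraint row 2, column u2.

1

Ratio test on column p — row 1: 16/2 = 8; row 2: 15/4 = 15/4. Minimum is 15/4 at row 2 (u2 leaves); pivot element 4.
Divide row 2 by 4; eliminate column p from the other rows.
Second iteration: most negative Z-row entry is -7/4 in column q, so q enters.
Ratio test on column q — row 1: (17/2)/(1/2) = 17; row 2: (15/4)/(1/4) = 15. Minimum is 15 at row 2 (p leaves); pivot element 1/4.
Divide row 2 by 1/4; eliminate column q from the other rows.
After both pivots, the entry at constraint row 2, column u2 is 1.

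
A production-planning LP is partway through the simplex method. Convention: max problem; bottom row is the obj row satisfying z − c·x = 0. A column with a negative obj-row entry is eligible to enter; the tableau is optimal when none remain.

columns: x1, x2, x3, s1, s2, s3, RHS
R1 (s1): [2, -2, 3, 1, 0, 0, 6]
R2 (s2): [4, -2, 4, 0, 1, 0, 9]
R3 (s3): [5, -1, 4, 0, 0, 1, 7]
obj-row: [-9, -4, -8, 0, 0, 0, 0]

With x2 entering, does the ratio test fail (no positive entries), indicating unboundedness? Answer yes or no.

yes

Every constraint-row entry in column x2 is ≤ 0, so increasing x2 is unbounded.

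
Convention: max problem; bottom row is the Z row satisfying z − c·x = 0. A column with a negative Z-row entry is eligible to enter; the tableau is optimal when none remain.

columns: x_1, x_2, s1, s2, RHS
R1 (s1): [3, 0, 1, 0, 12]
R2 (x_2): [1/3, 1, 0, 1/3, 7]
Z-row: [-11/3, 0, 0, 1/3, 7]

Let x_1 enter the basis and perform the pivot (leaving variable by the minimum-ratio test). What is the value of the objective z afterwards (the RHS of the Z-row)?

Ratio test on column x_1 — row 1: 12/3 = 4; row 2: 7/(1/3) = 21. Minimum is 4 at row 1 (s1 leaves); pivot element 3.
Pivot on row 1; the Z-row RHS becomes 7 − (-11/3)·4 = 65/3.

65/3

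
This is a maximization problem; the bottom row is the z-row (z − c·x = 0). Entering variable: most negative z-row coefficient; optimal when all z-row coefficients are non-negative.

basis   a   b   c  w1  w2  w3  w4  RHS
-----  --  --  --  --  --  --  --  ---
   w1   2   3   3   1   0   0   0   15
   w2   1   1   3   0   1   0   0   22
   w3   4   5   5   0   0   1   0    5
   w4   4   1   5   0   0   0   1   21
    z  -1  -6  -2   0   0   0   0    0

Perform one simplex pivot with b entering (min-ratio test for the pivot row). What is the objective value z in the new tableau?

6

Ratio test on column b — row 1: 15/3 = 5; row 2: 22/1 = 22; row 3: 5/5 = 1; row 4: 21/1 = 21. Minimum is 1 at row 3 (w3 leaves); pivot element 5.
Pivot on row 3; the z-row RHS becomes 0 − (-6)·1 = 6.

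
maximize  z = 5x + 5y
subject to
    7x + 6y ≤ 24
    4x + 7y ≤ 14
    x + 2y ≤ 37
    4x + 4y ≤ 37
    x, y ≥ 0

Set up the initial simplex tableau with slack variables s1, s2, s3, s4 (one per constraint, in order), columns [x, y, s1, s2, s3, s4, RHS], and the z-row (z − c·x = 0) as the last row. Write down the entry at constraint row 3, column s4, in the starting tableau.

Slack s4 belongs to constraint 4; its column is the unit vector e_4, so the entry in row 3 is 0.

0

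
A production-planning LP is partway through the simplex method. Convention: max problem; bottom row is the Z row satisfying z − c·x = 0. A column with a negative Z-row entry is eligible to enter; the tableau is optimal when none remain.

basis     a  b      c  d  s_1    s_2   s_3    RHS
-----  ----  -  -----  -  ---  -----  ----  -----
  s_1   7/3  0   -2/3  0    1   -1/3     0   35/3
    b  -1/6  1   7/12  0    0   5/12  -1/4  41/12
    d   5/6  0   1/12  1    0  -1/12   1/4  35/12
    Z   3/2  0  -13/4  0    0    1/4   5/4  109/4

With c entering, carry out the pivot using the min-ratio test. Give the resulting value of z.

Ratio test on column c — row 1: entry -2/3 ≤ 0; row 2: (41/12)/(7/12) = 41/7; row 3: (35/12)/(1/12) = 35. Minimum is 41/7 at row 2 (b leaves); pivot element 7/12.
Pivot on row 2; the Z-row RHS becomes 109/4 − (-13/4)·(41/7) = 324/7.

324/7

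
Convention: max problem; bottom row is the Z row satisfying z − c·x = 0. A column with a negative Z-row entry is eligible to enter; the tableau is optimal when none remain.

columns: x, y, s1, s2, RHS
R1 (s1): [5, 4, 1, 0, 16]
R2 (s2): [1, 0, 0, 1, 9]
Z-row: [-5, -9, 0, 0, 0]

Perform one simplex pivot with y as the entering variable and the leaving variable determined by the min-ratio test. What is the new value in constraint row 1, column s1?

1/4

Ratio test on column y — row 1: 16/4 = 4; row 2: entry 0 ≤ 0. Minimum is 4 at row 1 (s1 leaves); pivot element 4.
Divide row 1 by 4; eliminate column y from the other rows.
In the new row 1, the s1 entry is the old entry divided by the pivot: 1/4 = 1/4.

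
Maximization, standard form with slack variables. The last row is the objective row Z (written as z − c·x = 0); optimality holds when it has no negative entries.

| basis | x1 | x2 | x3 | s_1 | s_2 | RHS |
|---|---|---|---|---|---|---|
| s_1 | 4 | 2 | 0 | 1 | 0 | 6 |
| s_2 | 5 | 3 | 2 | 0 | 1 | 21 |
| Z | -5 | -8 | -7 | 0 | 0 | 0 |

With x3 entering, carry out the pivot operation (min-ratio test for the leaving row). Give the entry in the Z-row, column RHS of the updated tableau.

147/2

Ratio test on column x3 — row 1: entry 0 ≤ 0; row 2: 21/2 = 21/2. Minimum is 21/2 at row 2 (s_2 leaves); pivot element 2.
Divide row 2 by 2; eliminate column x3 from the other rows.
Z-row update in column RHS: 0 − (-7)·(21/2) = 147/2.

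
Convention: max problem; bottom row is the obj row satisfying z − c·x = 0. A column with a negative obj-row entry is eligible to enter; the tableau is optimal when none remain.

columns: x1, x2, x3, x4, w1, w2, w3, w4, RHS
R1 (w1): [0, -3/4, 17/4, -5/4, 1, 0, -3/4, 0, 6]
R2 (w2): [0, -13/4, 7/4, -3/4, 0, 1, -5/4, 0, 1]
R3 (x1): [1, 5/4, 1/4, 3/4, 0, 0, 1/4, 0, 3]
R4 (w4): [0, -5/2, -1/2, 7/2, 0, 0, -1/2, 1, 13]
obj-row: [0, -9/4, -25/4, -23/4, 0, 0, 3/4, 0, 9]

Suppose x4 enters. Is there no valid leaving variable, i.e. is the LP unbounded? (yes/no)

no

Column x4 has positive entries in row(s) 3, 4, so the ratio test bounds it — not unbounded.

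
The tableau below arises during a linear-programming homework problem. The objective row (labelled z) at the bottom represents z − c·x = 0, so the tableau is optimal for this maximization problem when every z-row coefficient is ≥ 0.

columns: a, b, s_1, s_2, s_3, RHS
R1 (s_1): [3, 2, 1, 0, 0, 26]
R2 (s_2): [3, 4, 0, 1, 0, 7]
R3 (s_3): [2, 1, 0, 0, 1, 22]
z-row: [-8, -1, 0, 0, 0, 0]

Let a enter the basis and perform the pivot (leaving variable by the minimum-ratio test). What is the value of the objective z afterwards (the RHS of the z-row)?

Ratio test on column a — row 1: 26/3 = 26/3; row 2: 7/3 = 7/3; row 3: 22/2 = 11. Minimum is 7/3 at row 2 (s_2 leaves); pivot element 3.
Pivot on row 2; the z-row RHS becomes 0 − (-8)·(7/3) = 56/3.

56/3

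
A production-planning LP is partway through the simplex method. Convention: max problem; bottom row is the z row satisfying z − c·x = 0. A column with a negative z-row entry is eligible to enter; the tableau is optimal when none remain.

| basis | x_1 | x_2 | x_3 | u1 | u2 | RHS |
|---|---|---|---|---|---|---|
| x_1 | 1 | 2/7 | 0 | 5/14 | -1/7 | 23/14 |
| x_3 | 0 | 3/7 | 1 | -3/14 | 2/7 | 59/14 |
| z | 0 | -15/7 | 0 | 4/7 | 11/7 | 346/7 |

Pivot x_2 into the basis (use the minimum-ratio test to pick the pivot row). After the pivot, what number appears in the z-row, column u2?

Ratio test on column x_2 — row 1: (23/14)/(2/7) = 23/4; row 2: (59/14)/(3/7) = 59/6. Minimum is 23/4 at row 1 (x_1 leaves); pivot element 2/7.
Divide row 1 by 2/7; eliminate column x_2 from the other rows.
z-row update in column u2: 11/7 − (-15/7)·(-1/2) = 1/2.

1/2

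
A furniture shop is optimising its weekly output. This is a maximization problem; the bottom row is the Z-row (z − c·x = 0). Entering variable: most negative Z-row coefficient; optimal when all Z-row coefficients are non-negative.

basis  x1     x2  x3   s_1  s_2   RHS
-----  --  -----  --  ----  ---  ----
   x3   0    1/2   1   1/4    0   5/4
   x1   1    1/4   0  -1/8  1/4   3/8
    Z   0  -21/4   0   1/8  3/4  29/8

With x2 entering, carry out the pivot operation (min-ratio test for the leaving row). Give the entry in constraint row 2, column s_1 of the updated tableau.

-1/2

Ratio test on column x2 — row 1: (5/4)/(1/2) = 5/2; row 2: (3/8)/(1/4) = 3/2. Minimum is 3/2 at row 2 (x1 leaves); pivot element 1/4.
Divide row 2 by 1/4; eliminate column x2 from the other rows.
In the new row 2, the s_1 entry is the old entry divided by the pivot: (-1/8)/(1/4) = -1/2.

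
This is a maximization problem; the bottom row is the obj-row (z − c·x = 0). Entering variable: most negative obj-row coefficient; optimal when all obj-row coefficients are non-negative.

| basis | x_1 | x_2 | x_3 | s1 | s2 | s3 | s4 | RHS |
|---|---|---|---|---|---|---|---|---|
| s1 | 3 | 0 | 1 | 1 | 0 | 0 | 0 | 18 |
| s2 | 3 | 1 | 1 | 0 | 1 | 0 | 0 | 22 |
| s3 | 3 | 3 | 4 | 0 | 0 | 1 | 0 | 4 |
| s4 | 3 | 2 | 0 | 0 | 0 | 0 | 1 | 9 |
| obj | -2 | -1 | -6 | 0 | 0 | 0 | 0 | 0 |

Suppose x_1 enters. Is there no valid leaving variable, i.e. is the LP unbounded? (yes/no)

Column x_1 has positive entries in row(s) 1, 2, 3, 4, so the ratio test bounds it — not unbounded.

no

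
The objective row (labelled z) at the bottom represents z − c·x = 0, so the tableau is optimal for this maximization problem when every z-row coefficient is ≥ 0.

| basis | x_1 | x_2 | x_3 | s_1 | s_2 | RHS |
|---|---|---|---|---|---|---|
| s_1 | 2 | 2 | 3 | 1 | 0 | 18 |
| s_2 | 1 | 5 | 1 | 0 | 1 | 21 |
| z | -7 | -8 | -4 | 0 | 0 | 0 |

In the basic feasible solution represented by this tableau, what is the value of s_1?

s_1 is basic (row 1); its value is the RHS of that row, 18.

18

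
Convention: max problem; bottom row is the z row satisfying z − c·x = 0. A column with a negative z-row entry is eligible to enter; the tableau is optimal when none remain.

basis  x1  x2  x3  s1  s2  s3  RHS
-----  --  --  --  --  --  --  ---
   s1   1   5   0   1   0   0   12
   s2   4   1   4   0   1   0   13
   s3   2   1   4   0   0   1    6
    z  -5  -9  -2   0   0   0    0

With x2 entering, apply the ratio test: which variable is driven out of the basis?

Column x2 entries and ratios — s1: 12/5 = 12/5; s2: 13/1 = 13; s3: 6/1 = 6.
Smallest ratio is 12/5 in the row of s1, so s1 leaves.

s1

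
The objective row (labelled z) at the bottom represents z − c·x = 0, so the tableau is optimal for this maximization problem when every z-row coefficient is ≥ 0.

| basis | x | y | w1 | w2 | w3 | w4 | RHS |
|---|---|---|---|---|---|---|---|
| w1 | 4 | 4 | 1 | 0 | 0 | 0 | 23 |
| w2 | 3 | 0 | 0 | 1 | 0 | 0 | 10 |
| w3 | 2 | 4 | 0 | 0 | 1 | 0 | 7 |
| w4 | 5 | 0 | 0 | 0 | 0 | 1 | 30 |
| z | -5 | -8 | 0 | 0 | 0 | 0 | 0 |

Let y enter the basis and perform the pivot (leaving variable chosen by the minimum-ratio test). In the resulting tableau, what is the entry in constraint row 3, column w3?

1/4

Ratio test on column y — row 1: 23/4 = 23/4; row 2: entry 0 ≤ 0; row 3: 7/4 = 7/4; row 4: entry 0 ≤ 0. Minimum is 7/4 at row 3 (w3 leaves); pivot element 4.
Divide row 3 by 4; eliminate column y from the other rows.
In the new row 3, the w3 entry is the old entry divided by the pivot: 1/4 = 1/4.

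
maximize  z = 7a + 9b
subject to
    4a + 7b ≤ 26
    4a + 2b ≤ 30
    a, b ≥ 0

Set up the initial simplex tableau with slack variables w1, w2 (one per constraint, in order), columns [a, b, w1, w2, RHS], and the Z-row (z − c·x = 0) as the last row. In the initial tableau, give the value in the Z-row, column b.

The Z-row carries the negated objective coefficients: the b entry is -9.

-9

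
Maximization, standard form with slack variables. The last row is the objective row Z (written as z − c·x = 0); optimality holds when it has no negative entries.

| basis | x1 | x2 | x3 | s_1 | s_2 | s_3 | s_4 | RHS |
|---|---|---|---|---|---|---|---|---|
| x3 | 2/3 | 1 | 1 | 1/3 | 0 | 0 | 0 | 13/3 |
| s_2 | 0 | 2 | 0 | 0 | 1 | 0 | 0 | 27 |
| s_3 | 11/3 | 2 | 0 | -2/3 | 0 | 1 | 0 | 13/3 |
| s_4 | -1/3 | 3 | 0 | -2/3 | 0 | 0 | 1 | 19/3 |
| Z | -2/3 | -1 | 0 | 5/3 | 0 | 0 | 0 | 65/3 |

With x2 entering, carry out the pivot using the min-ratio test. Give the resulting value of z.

214/9

Ratio test on column x2 — row 1: (13/3)/1 = 13/3; row 2: 27/2 = 27/2; row 3: (13/3)/2 = 13/6; row 4: (19/3)/3 = 19/9. Minimum is 19/9 at row 4 (s_4 leaves); pivot element 3.
Pivot on row 4; the Z-row RHS becomes 65/3 − (-1)·(19/9) = 214/9.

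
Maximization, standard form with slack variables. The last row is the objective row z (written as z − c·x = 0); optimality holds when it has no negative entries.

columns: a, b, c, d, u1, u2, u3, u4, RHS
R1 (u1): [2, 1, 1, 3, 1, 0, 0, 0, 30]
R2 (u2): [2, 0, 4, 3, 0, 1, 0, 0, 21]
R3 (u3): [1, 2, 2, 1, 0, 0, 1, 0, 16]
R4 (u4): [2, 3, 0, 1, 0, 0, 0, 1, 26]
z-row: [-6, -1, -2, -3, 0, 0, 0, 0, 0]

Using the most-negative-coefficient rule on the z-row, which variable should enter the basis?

Negative z-row entries: a: -6, b: -1, c: -2, d: -3.
The most negative is -6 in column a, so a enters.

a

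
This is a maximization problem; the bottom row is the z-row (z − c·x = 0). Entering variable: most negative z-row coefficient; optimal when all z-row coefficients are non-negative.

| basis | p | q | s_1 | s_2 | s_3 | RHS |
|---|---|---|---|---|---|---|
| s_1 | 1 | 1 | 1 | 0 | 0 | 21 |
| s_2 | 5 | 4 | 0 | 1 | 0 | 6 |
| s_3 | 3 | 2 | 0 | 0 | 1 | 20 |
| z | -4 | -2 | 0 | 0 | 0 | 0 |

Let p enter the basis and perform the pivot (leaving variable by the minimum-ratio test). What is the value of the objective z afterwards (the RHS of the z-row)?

Ratio test on column p — row 1: 21/1 = 21; row 2: 6/5 = 6/5; row 3: 20/3 = 20/3. Minimum is 6/5 at row 2 (s_2 leaves); pivot element 5.
Pivot on row 2; the z-row RHS becomes 0 − (-4)·(6/5) = 24/5.

24/5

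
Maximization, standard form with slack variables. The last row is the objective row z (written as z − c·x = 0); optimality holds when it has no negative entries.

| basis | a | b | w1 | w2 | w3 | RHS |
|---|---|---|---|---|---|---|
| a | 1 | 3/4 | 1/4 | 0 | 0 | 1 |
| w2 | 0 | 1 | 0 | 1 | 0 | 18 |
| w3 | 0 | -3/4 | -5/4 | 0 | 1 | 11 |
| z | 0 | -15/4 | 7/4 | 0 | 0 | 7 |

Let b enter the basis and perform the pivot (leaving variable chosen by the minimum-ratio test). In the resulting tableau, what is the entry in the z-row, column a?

Ratio test on column b — row 1: 1/(3/4) = 4/3; row 2: 18/1 = 18; row 3: entry -3/4 ≤ 0. Minimum is 4/3 at row 1 (a leaves); pivot element 3/4.
Divide row 1 by 3/4; eliminate column b from the other rows.
z-row update in column a: 0 − (-15/4)·(4/3) = 5.

5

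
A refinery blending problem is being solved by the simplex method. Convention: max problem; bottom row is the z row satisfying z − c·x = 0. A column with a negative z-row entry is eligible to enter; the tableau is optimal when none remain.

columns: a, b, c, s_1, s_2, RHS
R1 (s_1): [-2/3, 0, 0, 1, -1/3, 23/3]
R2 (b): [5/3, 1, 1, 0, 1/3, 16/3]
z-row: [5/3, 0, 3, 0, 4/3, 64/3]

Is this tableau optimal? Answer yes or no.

Every z-row coefficient is ≥ 0, so the tableau is optimal.

yes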